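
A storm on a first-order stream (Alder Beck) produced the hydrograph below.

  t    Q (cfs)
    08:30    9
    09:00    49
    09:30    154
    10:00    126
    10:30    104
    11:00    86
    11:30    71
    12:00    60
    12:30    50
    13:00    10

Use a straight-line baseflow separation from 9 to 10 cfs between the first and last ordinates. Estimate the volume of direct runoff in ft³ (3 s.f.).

V ≈ 1.12 × 10^6 ft³

Direct-runoff ordinates (Q − Q_b): 0.00, 39.89, 144.78, 116.67, 94.56, 76.44, 61.33, 50.22, 40.11, 0.00 cfs.
ΣQ_DR = 624.0 cfs.
With Δt = 0.5 h = 1800 s, V = ΣQ_DR · Δt = 624.0 × 1800 = 1.12 × 10^6 ft³.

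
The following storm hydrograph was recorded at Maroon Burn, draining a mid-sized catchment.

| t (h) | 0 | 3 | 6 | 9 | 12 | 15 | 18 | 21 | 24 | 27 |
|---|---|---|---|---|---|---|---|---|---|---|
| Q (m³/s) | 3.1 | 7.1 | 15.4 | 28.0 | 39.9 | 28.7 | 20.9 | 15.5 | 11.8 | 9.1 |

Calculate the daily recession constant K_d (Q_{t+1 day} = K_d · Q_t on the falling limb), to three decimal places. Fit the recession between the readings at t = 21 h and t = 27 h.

K_d ≈ 0.119

Between t = 21 h and t = 27 h the flow falls from 15.5 to 9.1 m³/s over 2×3 h = 6 h.
Per-interval ratio K = (9.1/15.5)^(1/2) = 0.7662; K_d = K^(24/3) = 0.119.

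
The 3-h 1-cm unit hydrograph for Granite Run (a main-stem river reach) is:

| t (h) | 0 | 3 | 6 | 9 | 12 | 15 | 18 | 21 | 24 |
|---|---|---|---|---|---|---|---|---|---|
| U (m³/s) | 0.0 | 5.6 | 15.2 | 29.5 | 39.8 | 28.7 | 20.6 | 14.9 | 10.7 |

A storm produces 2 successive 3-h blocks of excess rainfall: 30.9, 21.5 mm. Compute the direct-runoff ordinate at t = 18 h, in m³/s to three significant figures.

By discrete convolution, Q_j = Σ (P_i / 10 mm) · U_{j−i}.
At t = 18 h (j=6): Q = (30.9/10)·20.6 + (21.5/10)·28.7 = 125 m³/s.

Q ≈ 125 m³/s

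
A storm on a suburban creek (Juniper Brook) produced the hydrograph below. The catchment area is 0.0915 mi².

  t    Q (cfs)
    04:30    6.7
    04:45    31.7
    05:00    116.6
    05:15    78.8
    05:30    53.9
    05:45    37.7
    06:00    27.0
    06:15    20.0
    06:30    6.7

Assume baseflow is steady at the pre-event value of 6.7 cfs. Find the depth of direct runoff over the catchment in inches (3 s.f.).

Direct runoff: 0.0, 25.0, 109.9, 72.1, 47.2, 31.0, 20.3, 13.3, 0.0 cfs; ΣQ_DR = 318.8 cfs.
V = ΣQ_DR · Δt = 318.8 × 900 s = 2.869 × 10^5 ft³.
Over A = 0.0915 mi², depth = V / A = 1.35 in.

d ≈ 1.35 in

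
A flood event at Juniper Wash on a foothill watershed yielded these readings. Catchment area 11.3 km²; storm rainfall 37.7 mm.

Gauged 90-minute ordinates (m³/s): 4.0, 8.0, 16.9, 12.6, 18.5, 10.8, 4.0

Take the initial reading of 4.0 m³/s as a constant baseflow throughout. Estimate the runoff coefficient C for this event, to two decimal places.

ΣQ_DR = 46.80 m³/s; V = ΣQ_DR·Δt = 2.527 × 10^5 m³.
Runoff depth d = V / A = 22.36 mm.
C = d / P = 22.36 / 37.7 = 0.59.

C ≈ 0.59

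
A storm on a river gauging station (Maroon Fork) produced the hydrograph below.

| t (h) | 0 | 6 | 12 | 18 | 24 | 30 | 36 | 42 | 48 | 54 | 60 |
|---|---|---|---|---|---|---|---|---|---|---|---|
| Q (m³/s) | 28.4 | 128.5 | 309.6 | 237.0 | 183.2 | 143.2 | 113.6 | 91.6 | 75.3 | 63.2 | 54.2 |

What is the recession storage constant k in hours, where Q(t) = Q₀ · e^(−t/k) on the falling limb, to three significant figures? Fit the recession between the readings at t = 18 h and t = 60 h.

k ≈ 28.5 h

On the falling limb, Q drops from 237.0 to 54.2 m³/s between t = 18 h and t = 60 h (Δt = 42 h).
k = −Δt / ln(Q₂/Q₁) = −42 / ln(54.2/237.0) = 28.5 h.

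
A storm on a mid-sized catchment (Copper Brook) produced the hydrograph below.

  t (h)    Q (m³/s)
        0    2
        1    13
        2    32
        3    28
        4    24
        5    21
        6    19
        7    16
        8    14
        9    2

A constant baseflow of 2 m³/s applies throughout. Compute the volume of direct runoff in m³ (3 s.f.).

V ≈ 5.44 × 10^5 m³

Direct-runoff ordinates (Q − Q_b): 0.0, 11.0, 30.0, 26.0, 22.0, 19.0, 17.0, 14.0, 12.0, 0.0 m³/s.
ΣQ_DR = 151.0 m³/s.
With Δt = 1 h = 3600 s, V = ΣQ_DR · Δt = 151.0 × 3600 = 5.44 × 10^5 m³.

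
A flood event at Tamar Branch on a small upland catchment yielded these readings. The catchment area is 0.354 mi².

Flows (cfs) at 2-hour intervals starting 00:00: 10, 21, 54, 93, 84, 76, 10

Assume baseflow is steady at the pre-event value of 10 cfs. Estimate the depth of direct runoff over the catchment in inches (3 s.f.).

d ≈ 2.43 in

Direct runoff: 0.0, 11.0, 44.0, 83.0, 74.0, 66.0, 0.0 cfs; ΣQ_DR = 278.0 cfs.
V = ΣQ_DR · Δt = 278.0 × 7200 s = 2.002 × 10^6 ft³.
Over A = 0.354 mi², depth = V / A = 2.43 in.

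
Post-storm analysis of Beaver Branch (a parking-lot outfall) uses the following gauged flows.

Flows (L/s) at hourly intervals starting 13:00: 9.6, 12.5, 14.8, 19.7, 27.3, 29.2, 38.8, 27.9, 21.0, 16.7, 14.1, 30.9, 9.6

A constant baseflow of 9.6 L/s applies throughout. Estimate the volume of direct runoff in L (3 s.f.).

V ≈ 5.30 × 10^5 L

Direct-runoff ordinates (Q − Q_b): 0.0, 2.9, 5.2, 10.1, 17.7, 19.6, 29.2, 18.3, 11.4, 7.1, 4.5, 21.3, 0.0 L/s.
ΣQ_DR = 147.3 L/s.
With Δt = 1 h = 3600 s, V = ΣQ_DR · Δt = 147.3 × 3600 = 5.30 × 10^5 L.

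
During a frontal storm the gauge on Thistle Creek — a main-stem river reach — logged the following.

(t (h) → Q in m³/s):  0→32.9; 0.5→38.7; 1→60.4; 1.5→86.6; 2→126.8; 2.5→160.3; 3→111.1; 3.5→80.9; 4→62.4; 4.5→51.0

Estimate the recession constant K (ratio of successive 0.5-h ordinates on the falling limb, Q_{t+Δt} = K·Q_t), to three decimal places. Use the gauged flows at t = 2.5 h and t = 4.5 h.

K ≈ 0.751

Using the recession-limb readings at t = 2.5 h and t = 4.5 h: Q falls from 160.3 to 51.0 m³/s over 4 intervals.
K = (Q₂/Q₁)^(1/4) = (51.0/160.3)^(1/4) = 0.751.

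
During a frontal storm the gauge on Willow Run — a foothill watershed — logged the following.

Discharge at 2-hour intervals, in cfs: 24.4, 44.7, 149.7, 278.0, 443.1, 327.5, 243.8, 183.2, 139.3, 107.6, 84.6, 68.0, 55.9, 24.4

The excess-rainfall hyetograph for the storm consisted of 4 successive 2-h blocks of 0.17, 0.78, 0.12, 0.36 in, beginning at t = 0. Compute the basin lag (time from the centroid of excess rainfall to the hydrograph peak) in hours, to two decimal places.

t_L ≈ 4.06 h

Centroid of excess rainfall: t_c = Σ P_i·t̄_i / ΣP_i = 3.9371 h (block centres at 1, 3, 5, 7 h).
Hydrograph peak occurs at t = 8 h, so basin lag t_L = 8 − 3.9371 = 4.06 h.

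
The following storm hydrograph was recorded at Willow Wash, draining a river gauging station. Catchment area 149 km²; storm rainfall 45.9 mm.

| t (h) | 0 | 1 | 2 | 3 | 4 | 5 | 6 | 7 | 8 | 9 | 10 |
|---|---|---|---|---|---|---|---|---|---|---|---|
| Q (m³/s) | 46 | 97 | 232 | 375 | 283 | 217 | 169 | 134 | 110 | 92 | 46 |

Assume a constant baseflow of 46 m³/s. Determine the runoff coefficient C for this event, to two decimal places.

ΣQ_DR = 1295 m³/s; V = ΣQ_DR·Δt = 4.662 × 10^6 m³.
Runoff depth d = V / A = 31.29 mm.
C = d / P = 31.29 / 45.9 = 0.68.

C ≈ 0.68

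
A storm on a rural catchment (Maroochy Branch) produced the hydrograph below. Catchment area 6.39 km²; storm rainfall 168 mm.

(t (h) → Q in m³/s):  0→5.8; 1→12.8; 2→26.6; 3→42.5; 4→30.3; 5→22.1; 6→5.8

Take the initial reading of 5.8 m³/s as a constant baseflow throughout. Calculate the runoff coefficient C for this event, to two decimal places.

ΣQ_DR = 105.3 m³/s; V = ΣQ_DR·Δt = 3.791 × 10^5 m³.
Runoff depth d = V / A = 59.32 mm.
C = d / P = 59.32 / 168 = 0.35.

C ≈ 0.35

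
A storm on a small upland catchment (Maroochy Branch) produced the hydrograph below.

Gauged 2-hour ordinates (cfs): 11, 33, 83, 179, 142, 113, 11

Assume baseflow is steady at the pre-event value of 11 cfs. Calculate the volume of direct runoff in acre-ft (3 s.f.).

V ≈ 81.8 acre-ft

Direct-runoff ordinates (Q − Q_b): 0.0, 22.0, 72.0, 168.0, 131.0, 102.0, 0.0 cfs.
ΣQ_DR = 495.0 cfs.
With Δt = 2 h = 7200 s, V = ΣQ_DR · Δt = 495.0 × 7200 = 3.56 × 10^6 ft³ = 81.8 acre-ft.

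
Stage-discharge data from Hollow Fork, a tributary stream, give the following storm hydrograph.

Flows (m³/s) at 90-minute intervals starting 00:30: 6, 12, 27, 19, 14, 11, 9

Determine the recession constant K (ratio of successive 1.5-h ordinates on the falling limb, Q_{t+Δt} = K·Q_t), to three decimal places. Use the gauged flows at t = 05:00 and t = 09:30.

Using the recession-limb readings at t = 05:00 and t = 09:30: Q falls from 19 to 9 m³/s over 3 intervals.
K = (Q₂/Q₁)^(1/3) = (9/19)^(1/3) = 0.780.

K ≈ 0.780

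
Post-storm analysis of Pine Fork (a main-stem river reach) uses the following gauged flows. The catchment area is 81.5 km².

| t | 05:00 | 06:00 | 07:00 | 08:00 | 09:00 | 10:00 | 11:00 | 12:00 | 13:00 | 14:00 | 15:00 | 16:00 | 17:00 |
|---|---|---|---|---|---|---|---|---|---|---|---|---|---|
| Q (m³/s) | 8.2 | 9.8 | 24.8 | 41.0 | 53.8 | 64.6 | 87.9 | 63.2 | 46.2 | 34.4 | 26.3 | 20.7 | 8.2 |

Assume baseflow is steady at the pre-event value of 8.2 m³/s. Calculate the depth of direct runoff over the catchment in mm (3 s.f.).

d ≈ 16.9 mm

Direct runoff: 0.0, 1.6, 16.6, 32.8, 45.6, 56.4, 79.7, 55.0, 38.0, 26.2, 18.1, 12.5, 0.0 m³/s; ΣQ_DR = 382.5 m³/s.
V = ΣQ_DR · Δt = 382.5 × 3600 s = 1.377 × 10^6 m³.
Over A = 81.5 km², depth = V / A = 16.9 mm.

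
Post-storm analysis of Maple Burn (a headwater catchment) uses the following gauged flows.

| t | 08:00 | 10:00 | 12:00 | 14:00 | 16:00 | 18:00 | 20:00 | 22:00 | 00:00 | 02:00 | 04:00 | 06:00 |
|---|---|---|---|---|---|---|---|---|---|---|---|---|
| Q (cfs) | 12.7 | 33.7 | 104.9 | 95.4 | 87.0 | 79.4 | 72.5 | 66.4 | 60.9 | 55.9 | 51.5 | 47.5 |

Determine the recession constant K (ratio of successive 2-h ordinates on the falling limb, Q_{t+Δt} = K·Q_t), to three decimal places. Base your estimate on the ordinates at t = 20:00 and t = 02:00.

K ≈ 0.917

Using the recession-limb readings at t = 20:00 and t = 02:00: Q falls from 72.5 to 55.9 cfs over 3 intervals.
K = (Q₂/Q₁)^(1/3) = (55.9/72.5)^(1/3) = 0.917.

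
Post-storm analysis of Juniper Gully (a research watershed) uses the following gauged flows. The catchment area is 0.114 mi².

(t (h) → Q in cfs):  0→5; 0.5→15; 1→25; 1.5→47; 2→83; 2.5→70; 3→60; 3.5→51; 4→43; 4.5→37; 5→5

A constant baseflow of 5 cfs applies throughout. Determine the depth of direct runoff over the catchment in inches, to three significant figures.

Direct runoff: 0.0, 10.0, 20.0, 42.0, 78.0, 65.0, 55.0, 46.0, 38.0, 32.0, 0.0 cfs; ΣQ_DR = 386.0 cfs.
V = ΣQ_DR · Δt = 386.0 × 1800 s = 6.948 × 10^5 ft³.
Over A = 0.114 mi², depth = V / A = 2.62 in.

d ≈ 2.62 in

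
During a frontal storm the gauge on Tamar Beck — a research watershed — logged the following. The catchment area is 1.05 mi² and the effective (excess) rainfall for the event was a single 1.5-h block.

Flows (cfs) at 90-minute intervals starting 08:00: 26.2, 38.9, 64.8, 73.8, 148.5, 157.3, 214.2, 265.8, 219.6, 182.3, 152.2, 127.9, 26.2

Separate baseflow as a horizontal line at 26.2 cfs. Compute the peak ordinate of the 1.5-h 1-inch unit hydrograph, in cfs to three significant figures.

Direct runoff: 0.0, 12.7, 38.6, 47.6, 122.3, 131.1, 188.0, 239.6, 193.4, 156.1, 126.0, 101.7, 0.0 cfs; ΣQ_DR = 1357 cfs, peak = 239.6 cfs.
Runoff depth d = ΣQ_DR·Δt / A = 1357 × 5400 / (1.05 mi²) = 3.004 in.
The 1-inch UH is the DRH scaled by (1 in)/d, so U_p = 239.6 × 1/3.004 = 79.8 cfs.

U_p ≈ 79.8 cfs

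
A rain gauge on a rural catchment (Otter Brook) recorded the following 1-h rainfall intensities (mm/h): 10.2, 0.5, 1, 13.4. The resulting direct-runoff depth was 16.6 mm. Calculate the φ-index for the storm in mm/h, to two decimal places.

Only the 2 blocks with intensity above φ contribute runoff: 10.2, 13.4 mm/h.
Σ(I−φ)·Δt = d  ⇒  (10.2+13.4 − 2φ)·1 = 16.6
φ = (23.60 − 16.6/1) / 2 = 3.50 mm/h.

φ ≈ 3.50 mm/h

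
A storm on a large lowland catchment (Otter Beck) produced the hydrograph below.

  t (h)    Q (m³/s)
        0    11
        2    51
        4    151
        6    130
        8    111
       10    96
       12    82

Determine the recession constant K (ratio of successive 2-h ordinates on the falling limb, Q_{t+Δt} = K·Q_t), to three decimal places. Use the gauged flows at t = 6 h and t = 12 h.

Using the recession-limb readings at t = 6 h and t = 12 h: Q falls from 130 to 82 m³/s over 3 intervals.
K = (Q₂/Q₁)^(1/3) = (82/130)^(1/3) = 0.858.

K ≈ 0.858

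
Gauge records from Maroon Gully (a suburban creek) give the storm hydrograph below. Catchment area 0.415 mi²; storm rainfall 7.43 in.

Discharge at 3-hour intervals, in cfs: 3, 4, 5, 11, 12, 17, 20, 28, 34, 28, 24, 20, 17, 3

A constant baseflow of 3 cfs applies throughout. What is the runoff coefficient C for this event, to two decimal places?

ΣQ_DR = 184.0 cfs; V = ΣQ_DR·Δt = 1.987 × 10^6 ft³.
Runoff depth d = V / A = 2.061 in.
C = d / P = 2.061 / 7.43 = 0.28.

C ≈ 0.28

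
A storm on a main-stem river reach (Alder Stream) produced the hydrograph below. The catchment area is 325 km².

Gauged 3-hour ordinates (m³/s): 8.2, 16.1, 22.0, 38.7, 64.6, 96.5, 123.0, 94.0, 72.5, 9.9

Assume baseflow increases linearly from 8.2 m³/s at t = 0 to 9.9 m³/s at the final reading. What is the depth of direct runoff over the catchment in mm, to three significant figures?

d ≈ 15.1 mm

Direct runoff: 0.00, 7.71, 13.42, 29.93, 55.64, 87.36, 113.67, 84.48, 62.79, 0.00 m³/s; ΣQ_DR = 455.0 m³/s.
V = ΣQ_DR · Δt = 455.0 × 10800 s = 4.914 × 10^6 m³.
Over A = 325 km², depth = V / A = 15.1 mm.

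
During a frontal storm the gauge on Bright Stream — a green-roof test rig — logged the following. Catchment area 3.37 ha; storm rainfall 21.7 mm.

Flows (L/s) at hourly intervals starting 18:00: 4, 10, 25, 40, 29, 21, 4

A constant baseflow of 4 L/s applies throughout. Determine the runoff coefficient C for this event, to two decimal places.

ΣQ_DR = 105.0 L/s; V = ΣQ_DR·Δt = 3.780 × 10^5 L.
Runoff depth d = V / A = 11.22 mm.
C = d / P = 11.22 / 21.7 = 0.52.

C ≈ 0.52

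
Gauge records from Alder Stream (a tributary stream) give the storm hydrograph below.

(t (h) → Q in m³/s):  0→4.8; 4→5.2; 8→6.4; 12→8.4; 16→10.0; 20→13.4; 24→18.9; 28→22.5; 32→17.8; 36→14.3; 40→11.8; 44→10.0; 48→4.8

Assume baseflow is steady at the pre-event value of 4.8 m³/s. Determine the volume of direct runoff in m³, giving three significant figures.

V ≈ 1.24 × 10^6 m³

Direct-runoff ordinates (Q − Q_b): 0.0, 0.4, 1.6, 3.6, 5.2, 8.6, 14.1, 17.7, 13.0, 9.5, 7.0, 5.2, 0.0 m³/s.
ΣQ_DR = 85.90 m³/s.
With Δt = 4 h = 14400 s, V = ΣQ_DR · Δt = 85.90 × 14400 = 1.24 × 10^6 m³.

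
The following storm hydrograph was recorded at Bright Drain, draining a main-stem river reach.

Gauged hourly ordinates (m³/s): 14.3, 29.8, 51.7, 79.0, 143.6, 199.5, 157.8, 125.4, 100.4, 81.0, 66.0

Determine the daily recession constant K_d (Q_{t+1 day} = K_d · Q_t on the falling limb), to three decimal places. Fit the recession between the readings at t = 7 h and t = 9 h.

Between t = 7 h and t = 9 h the flow falls from 125.4 to 81.0 m³/s over 2×1 h = 2 h.
Per-interval ratio K = (81.0/125.4)^(1/2) = 0.8037; K_d = K^(24/1) = 0.005.

K_d ≈ 0.005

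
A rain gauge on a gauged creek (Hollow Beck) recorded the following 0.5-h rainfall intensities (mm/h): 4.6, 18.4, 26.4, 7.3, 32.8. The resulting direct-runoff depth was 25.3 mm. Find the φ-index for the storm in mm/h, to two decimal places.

Only the 3 blocks with intensity above φ contribute runoff: 18.4, 26.4, 32.8 mm/h.
Σ(I−φ)·Δt = d  ⇒  (18.4+26.4+32.8 − 3φ)·0.5 = 25.3
φ = (77.60 − 25.3/0.5) / 3 = 9.00 mm/h.

φ ≈ 9.00 mm/h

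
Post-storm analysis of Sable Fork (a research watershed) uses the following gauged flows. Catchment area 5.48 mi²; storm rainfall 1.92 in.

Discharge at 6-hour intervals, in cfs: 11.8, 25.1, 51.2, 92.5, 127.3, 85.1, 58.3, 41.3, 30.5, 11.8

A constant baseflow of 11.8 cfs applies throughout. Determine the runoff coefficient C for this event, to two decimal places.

ΣQ_DR = 416.9 cfs; V = ΣQ_DR·Δt = 9.005 × 10^6 ft³.
Runoff depth d = V / A = 0.7073 in.
C = d / P = 0.7073 / 1.92 = 0.37.

C ≈ 0.37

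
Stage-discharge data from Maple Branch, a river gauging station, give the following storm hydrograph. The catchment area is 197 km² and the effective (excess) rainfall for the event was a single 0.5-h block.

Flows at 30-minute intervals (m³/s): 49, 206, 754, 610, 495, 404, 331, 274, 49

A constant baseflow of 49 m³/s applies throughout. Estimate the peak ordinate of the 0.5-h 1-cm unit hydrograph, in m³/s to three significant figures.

U_p ≈ 283 m³/s

Direct runoff: 0.0, 157.0, 705.0, 561.0, 446.0, 355.0, 282.0, 225.0, 0.0 m³/s; ΣQ_DR = 2731 m³/s, peak = 705.0 m³/s.
Runoff depth d = ΣQ_DR·Δt / A = 2731 × 1800 / (197 km²) = 24.95 mm.
The 1-cm UH is the DRH scaled by (10 mm)/d, so U_p = 705.0 × 10/24.95 = 283 m³/s.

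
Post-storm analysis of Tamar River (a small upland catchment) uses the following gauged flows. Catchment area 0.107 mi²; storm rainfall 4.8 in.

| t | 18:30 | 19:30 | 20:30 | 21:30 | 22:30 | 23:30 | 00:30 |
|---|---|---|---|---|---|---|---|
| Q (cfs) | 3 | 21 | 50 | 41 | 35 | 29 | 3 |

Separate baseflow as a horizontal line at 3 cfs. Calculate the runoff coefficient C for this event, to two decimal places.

ΣQ_DR = 161.0 cfs; V = ΣQ_DR·Δt = 5.796 × 10^5 ft³.
Runoff depth d = V / A = 2.332 in.
C = d / P = 2.332 / 4.8 = 0.49.

C ≈ 0.49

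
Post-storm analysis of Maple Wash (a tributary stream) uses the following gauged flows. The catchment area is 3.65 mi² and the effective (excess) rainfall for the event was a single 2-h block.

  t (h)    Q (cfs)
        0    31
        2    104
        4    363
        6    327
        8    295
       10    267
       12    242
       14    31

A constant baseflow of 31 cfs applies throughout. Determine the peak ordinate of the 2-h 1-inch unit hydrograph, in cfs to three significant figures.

U_p ≈ 277 cfs

Direct runoff: 0.0, 73.0, 332.0, 296.0, 264.0, 236.0, 211.0, 0.0 cfs; ΣQ_DR = 1412 cfs, peak = 332.0 cfs.
Runoff depth d = ΣQ_DR·Δt / A = 1412 × 7200 / (3.65 mi²) = 1.199 in.
The 1-inch UH is the DRH scaled by (1 in)/d, so U_p = 332.0 × 1/1.199 = 277 cfs.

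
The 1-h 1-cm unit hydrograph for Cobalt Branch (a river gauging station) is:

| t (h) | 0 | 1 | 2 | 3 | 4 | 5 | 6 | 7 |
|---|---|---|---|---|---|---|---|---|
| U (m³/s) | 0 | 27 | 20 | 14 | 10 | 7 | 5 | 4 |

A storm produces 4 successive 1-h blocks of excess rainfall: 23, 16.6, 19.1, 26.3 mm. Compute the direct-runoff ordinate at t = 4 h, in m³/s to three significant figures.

Q ≈ 155 m³/s

By discrete convolution, Q_j = Σ (P_i / 10 mm) · U_{j−i}.
At t = 4 h (j=4): Q = (23/10)·10 + (16.6/10)·14 + (19.1/10)·20 + (26.3/10)·27 = 155 m³/s.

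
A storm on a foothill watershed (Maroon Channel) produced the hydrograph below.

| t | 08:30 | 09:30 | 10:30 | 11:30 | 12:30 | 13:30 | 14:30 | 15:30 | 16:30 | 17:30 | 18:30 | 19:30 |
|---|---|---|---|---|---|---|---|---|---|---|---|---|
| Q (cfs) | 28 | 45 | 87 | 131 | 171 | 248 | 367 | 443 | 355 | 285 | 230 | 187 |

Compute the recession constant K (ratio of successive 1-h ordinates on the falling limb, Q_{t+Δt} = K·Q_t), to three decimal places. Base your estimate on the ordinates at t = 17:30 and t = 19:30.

K ≈ 0.810

Using the recession-limb readings at t = 17:30 and t = 19:30: Q falls from 285 to 187 cfs over 2 intervals.
K = (Q₂/Q₁)^(1/2) = (187/285)^(1/2) = 0.810.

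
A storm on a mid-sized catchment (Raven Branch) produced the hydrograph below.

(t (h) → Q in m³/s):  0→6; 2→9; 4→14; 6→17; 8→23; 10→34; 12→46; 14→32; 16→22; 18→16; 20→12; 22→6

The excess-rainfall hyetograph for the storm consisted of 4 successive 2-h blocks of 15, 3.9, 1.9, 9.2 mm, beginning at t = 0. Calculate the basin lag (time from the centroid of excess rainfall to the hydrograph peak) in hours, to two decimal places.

t_L ≈ 8.65 h

Centroid of excess rainfall: t_c = Σ P_i·t̄_i / ΣP_i = 3.3533 h (block centres at 1, 3, 5, 7 h).
Hydrograph peak occurs at t = 12 h, so basin lag t_L = 12 − 3.3533 = 8.65 h.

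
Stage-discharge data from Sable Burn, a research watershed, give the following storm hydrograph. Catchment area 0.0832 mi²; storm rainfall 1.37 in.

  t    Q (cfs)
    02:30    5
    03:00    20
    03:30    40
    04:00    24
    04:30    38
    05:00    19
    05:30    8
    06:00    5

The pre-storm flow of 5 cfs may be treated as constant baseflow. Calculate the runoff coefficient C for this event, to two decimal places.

ΣQ_DR = 119.0 cfs; V = ΣQ_DR·Δt = 2.142 × 10^5 ft³.
Runoff depth d = V / A = 1.108 in.
C = d / P = 1.108 / 1.37 = 0.81.

C ≈ 0.81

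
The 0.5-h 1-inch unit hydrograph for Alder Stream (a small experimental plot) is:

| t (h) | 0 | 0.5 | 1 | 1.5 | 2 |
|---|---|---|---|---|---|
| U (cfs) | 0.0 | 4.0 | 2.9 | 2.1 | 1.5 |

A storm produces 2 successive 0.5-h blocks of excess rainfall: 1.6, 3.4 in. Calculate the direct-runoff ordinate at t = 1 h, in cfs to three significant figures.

By discrete convolution, Q_j = Σ (P_i / 1 in) · U_{j−i}.
At t = 1 h (j=2): Q = (1.6/1)·2.9 + (3.4/1)·4.0 = 18.2 cfs.

Q ≈ 18.2 cfs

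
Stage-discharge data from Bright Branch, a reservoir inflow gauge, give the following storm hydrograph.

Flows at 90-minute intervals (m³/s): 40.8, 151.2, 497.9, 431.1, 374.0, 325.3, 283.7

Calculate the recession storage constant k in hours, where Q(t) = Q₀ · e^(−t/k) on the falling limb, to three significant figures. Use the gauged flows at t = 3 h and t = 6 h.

On the falling limb, Q drops from 497.9 to 374.0 m³/s between t = 3 h and t = 6 h (Δt = 3 h).
k = −Δt / ln(Q₂/Q₁) = −3 / ln(374.0/497.9) = 10.5 h.

k ≈ 10.5 h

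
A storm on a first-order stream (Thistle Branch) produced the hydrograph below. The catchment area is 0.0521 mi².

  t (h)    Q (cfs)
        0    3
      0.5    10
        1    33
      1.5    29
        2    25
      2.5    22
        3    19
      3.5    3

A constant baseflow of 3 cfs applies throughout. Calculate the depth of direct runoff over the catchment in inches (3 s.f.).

Direct runoff: 0.0, 7.0, 30.0, 26.0, 22.0, 19.0, 16.0, 0.0 cfs; ΣQ_DR = 120.0 cfs.
V = ΣQ_DR · Δt = 120.0 × 1800 s = 2.160 × 10^5 ft³.
Over A = 0.0521 mi², depth = V / A = 1.78 in.

d ≈ 1.78 in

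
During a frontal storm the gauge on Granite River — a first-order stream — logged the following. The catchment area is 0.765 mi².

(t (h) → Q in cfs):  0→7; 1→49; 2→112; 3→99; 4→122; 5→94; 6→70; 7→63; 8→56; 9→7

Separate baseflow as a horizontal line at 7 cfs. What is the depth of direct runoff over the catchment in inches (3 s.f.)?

Direct runoff: 0.0, 42.0, 105.0, 92.0, 115.0, 87.0, 63.0, 56.0, 49.0, 0.0 cfs; ΣQ_DR = 609.0 cfs.
V = ΣQ_DR · Δt = 609.0 × 3600 s = 2.192 × 10^6 ft³.
Over A = 0.765 mi², depth = V / A = 1.23 in.

d ≈ 1.23 in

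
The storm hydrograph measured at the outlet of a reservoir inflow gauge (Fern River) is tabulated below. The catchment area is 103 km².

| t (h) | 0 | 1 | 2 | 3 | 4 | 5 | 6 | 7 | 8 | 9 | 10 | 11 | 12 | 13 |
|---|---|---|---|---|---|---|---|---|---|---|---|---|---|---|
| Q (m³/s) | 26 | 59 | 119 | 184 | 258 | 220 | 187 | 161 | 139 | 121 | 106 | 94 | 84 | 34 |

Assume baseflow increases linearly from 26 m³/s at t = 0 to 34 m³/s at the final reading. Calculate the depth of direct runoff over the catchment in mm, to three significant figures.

Direct runoff: 0.00, 32.38, 91.77, 156.15, 229.54, 190.92, 157.31, 130.69, 108.08, 89.46, 73.85, 61.23, 50.62, 0.00 m³/s; ΣQ_DR = 1372 m³/s.
V = ΣQ_DR · Δt = 1372 × 3600 s = 4.939 × 10^6 m³.
Over A = 103 km², depth = V / A = 48.0 mm.

d ≈ 48.0 mm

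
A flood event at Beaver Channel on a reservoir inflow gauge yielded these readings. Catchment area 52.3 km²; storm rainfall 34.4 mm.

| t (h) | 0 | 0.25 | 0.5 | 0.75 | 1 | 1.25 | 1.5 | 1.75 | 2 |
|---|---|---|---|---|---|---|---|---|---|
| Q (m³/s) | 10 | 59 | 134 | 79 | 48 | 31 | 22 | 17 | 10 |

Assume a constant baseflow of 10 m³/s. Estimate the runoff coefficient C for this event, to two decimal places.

C ≈ 0.16

ΣQ_DR = 320.0 m³/s; V = ΣQ_DR·Δt = 2.880 × 10^5 m³.
Runoff depth d = V / A = 5.507 mm.
C = d / P = 5.507 / 34.4 = 0.16.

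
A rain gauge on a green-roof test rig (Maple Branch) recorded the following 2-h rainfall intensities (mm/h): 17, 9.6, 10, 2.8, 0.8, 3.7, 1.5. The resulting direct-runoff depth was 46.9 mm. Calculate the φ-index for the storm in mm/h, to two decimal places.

Only the 3 blocks with intensity above φ contribute runoff: 17, 9.6, 10 mm/h.
Σ(I−φ)·Δt = d  ⇒  (17+9.6+10 − 3φ)·2 = 46.9
φ = (36.60 − 46.9/2) / 3 = 4.38 mm/h.

φ ≈ 4.38 mm/h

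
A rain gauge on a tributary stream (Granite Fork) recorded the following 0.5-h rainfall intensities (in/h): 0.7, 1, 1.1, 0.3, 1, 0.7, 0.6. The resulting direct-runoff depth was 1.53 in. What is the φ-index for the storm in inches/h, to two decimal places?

Only the 6 blocks with intensity above φ contribute runoff: 0.7, 1, 1.1, 1, 0.7, 0.6 in/h.
Σ(I−φ)·Δt = d  ⇒  (0.7+1+1.1+1+0.7+0.6 − 6φ)·0.5 = 1.53
φ = (5.100 − 1.53/0.5) / 6 = 0.34 in/h.

φ ≈ 0.34 in/h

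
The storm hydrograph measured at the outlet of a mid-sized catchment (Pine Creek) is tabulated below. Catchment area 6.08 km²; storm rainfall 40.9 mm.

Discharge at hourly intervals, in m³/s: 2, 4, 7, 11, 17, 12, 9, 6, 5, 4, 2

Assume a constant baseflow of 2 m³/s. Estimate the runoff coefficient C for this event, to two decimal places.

ΣQ_DR = 57.00 m³/s; V = ΣQ_DR·Δt = 2.052 × 10^5 m³.
Runoff depth d = V / A = 33.75 mm.
C = d / P = 33.75 / 40.9 = 0.83.

C ≈ 0.83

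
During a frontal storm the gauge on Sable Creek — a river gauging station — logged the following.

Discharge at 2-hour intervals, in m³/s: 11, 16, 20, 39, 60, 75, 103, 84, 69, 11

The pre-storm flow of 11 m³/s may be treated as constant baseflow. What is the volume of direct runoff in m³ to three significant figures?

Direct-runoff ordinates (Q − Q_b): 0.0, 5.0, 9.0, 28.0, 49.0, 64.0, 92.0, 73.0, 58.0, 0.0 m³/s.
ΣQ_DR = 378.0 m³/s.
With Δt = 2 h = 7200 s, V = ΣQ_DR · Δt = 378.0 × 7200 = 2.72 × 10^6 m³.

V ≈ 2.72 × 10^6 m³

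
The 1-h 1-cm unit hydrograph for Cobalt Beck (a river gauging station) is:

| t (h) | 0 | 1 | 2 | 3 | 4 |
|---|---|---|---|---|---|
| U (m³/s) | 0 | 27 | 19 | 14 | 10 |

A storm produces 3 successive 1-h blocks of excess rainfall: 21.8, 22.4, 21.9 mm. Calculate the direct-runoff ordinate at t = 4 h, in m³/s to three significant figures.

By discrete convolution, Q_j = Σ (P_i / 10 mm) · U_{j−i}.
At t = 4 h (j=4): Q = (21.8/10)·10 + (22.4/10)·14 + (21.9/10)·19 = 94.8 m³/s.

Q ≈ 94.8 m³/s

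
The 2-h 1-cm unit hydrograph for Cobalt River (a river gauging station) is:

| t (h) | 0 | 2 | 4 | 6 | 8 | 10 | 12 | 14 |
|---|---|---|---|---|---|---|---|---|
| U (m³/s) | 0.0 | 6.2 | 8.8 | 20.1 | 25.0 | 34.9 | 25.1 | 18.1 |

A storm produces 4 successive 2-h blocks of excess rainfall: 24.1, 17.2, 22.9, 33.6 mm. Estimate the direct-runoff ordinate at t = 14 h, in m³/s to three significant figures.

Q ≈ 251 m³/s

By discrete convolution, Q_j = Σ (P_i / 10 mm) · U_{j−i}.
At t = 14 h (j=7): Q = (24.1/10)·18.1 + (17.2/10)·25.1 + (22.9/10)·34.9 + (33.6/10)·25.0 = 251 m³/s.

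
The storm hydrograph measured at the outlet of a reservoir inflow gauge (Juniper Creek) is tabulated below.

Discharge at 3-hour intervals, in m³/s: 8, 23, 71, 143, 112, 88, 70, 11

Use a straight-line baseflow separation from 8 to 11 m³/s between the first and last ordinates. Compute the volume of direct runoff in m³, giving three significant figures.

Direct-runoff ordinates (Q − Q_b): 0.00, 14.57, 62.14, 133.71, 102.29, 77.86, 59.43, 0.00 m³/s.
ΣQ_DR = 450.0 m³/s.
With Δt = 3 h = 10800 s, V = ΣQ_DR · Δt = 450.0 × 10800 = 4.86 × 10^6 m³.

V ≈ 4.86 × 10^6 m³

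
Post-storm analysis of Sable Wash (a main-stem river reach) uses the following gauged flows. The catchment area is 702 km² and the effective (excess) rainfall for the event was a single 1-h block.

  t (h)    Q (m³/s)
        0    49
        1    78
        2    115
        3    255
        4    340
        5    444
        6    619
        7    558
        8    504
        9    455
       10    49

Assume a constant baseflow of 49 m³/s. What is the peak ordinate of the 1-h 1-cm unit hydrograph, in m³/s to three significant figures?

Direct runoff: 0.0, 29.0, 66.0, 206.0, 291.0, 395.0, 570.0, 509.0, 455.0, 406.0, 0.0 m³/s; ΣQ_DR = 2927 m³/s, peak = 570.0 m³/s.
Runoff depth d = ΣQ_DR·Δt / A = 2927 × 3600 / (702 km²) = 15.01 mm.
The 1-cm UH is the DRH scaled by (10 mm)/d, so U_p = 570.0 × 10/15.01 = 380 m³/s.

U_p ≈ 380 m³/s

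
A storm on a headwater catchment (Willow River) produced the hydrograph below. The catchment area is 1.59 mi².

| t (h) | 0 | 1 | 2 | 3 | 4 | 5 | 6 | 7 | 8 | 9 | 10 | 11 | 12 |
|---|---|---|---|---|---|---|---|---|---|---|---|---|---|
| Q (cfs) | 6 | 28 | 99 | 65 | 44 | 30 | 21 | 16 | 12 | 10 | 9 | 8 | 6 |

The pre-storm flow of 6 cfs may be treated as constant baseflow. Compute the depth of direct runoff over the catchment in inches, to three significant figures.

d ≈ 0.269 in

Direct runoff: 0.0, 22.0, 93.0, 59.0, 38.0, 24.0, 15.0, 10.0, 6.0, 4.0, 3.0, 2.0, 0.0 cfs; ΣQ_DR = 276.0 cfs.
V = ΣQ_DR · Δt = 276.0 × 3600 s = 9.936 × 10^5 ft³.
Over A = 1.59 mi², depth = V / A = 0.269 in.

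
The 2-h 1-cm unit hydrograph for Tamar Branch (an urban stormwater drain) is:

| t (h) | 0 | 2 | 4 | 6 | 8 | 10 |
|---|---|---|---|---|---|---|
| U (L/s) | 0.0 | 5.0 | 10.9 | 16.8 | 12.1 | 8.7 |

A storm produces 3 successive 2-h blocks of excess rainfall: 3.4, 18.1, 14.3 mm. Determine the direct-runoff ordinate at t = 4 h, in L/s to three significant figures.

Q ≈ 12.8 L/s

By discrete convolution, Q_j = Σ (P_i / 10 mm) · U_{j−i}.
At t = 4 h (j=2): Q = (3.4/10)·10.9 + (18.1/10)·5.0 + (14.3/10)·0.0 = 12.8 L/s.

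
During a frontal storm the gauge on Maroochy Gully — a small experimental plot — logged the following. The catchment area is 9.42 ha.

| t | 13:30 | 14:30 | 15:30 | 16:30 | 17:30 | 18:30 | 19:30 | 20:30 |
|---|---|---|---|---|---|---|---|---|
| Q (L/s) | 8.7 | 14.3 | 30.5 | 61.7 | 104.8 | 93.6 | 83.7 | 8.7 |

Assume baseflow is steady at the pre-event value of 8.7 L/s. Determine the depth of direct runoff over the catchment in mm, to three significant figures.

Direct runoff: 0.0, 5.6, 21.8, 53.0, 96.1, 84.9, 75.0, 0.0 L/s; ΣQ_DR = 336.4 L/s.
V = ΣQ_DR · Δt = 336.4 × 3600 s = 1.211 × 10^6 L.
Over A = 9.42 ha, depth = V / A = 12.9 mm.

d ≈ 12.9 mm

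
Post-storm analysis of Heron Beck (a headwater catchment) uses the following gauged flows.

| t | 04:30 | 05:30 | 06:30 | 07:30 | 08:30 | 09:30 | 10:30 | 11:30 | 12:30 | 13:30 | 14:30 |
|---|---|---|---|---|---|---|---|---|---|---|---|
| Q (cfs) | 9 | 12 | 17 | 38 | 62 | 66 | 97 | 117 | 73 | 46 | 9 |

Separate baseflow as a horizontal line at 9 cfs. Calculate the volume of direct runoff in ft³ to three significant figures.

V ≈ 1.61 × 10^6 ft³

Direct-runoff ordinates (Q − Q_b): 0.0, 3.0, 8.0, 29.0, 53.0, 57.0, 88.0, 108.0, 64.0, 37.0, 0.0 cfs.
ΣQ_DR = 447.0 cfs.
With Δt = 1 h = 3600 s, V = ΣQ_DR · Δt = 447.0 × 3600 = 1.61 × 10^6 ft³.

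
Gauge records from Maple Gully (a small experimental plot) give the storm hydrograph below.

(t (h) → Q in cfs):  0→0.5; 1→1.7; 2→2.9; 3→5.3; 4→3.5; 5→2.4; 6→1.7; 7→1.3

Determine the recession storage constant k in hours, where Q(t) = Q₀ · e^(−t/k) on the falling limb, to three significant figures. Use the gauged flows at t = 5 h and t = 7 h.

k ≈ 3.26 h

On the falling limb, Q drops from 2.4 to 1.3 cfs between t = 5 h and t = 7 h (Δt = 2 h).
k = −Δt / ln(Q₂/Q₁) = −2 / ln(1.3/2.4) = 3.26 h.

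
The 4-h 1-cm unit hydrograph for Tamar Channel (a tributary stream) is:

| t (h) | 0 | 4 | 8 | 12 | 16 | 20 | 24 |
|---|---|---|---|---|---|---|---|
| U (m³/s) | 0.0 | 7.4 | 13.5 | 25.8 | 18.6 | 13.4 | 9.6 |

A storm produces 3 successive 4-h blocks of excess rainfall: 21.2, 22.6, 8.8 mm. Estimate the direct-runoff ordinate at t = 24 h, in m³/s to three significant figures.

Q ≈ 67.0 m³/s

By discrete convolution, Q_j = Σ (P_i / 10 mm) · U_{j−i}.
At t = 24 h (j=6): Q = (21.2/10)·9.6 + (22.6/10)·13.4 + (8.8/10)·18.6 = 67.0 m³/s.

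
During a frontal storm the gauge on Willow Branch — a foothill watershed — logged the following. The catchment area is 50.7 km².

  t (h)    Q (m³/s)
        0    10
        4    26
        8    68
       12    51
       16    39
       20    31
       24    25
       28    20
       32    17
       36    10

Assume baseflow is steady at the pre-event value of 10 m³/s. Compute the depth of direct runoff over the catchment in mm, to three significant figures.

Direct runoff: 0.0, 16.0, 58.0, 41.0, 29.0, 21.0, 15.0, 10.0, 7.0, 0.0 m³/s; ΣQ_DR = 197.0 m³/s.
V = ΣQ_DR · Δt = 197.0 × 14400 s = 2.837 × 10^6 m³.
Over A = 50.7 km², depth = V / A = 56.0 mm.

d ≈ 56.0 mm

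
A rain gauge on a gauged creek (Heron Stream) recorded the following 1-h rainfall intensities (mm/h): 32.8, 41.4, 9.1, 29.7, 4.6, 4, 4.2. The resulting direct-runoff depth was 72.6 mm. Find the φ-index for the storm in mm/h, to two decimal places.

Only the 3 blocks with intensity above φ contribute runoff: 32.8, 41.4, 29.7 mm/h.
Σ(I−φ)·Δt = d  ⇒  (32.8+41.4+29.7 − 3φ)·1 = 72.6
φ = (103.9 − 72.6/1) / 3 = 10.43 mm/h.

φ ≈ 10.43 mm/h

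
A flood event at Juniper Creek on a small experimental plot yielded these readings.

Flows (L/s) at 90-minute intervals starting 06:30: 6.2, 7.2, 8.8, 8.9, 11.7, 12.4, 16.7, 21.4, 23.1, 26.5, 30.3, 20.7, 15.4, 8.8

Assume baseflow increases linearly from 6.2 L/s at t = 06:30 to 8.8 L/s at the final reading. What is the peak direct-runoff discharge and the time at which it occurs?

Subtracting baseflow gives direct-runoff ordinates: 0.00, 0.80, 2.20, 2.10, 4.70, 5.20, 9.30, 13.80, 15.30, 18.50, 22.10, 12.30, 6.80, 0.00 L/s.
The maximum is 22.10 L/s, occurring at the reading for t = 21:30.

Q_p = 22.10 L/s at t = 21:30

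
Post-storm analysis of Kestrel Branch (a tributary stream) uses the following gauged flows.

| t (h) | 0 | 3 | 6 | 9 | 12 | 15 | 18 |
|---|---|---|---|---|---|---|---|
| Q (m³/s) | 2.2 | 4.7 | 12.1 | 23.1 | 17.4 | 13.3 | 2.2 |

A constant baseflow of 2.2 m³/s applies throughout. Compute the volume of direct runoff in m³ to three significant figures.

V ≈ 6.44 × 10^5 m³

Direct-runoff ordinates (Q − Q_b): 0.0, 2.5, 9.9, 20.9, 15.2, 11.1, 0.0 m³/s.
ΣQ_DR = 59.60 m³/s.
With Δt = 3 h = 10800 s, V = ΣQ_DR · Δt = 59.60 × 10800 = 6.44 × 10^5 m³.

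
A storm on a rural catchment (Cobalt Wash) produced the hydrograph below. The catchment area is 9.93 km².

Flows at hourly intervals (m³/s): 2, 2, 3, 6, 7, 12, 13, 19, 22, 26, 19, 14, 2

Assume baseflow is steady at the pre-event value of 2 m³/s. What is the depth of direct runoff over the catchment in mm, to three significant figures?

Direct runoff: 0.0, 0.0, 1.0, 4.0, 5.0, 10.0, 11.0, 17.0, 20.0, 24.0, 17.0, 12.0, 0.0 m³/s; ΣQ_DR = 121.0 m³/s.
V = ΣQ_DR · Δt = 121.0 × 3600 s = 4.356 × 10^5 m³.
Over A = 9.93 km², depth = V / A = 43.9 mm.

d ≈ 43.9 mm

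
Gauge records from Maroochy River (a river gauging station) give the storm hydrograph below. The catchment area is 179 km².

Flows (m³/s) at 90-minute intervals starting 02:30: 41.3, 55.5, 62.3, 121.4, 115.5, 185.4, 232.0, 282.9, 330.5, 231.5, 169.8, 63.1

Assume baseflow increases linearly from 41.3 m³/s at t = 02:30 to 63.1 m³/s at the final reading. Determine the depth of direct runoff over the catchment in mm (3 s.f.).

d ≈ 38.2 mm

Direct runoff: 0.00, 12.22, 17.04, 74.15, 66.27, 134.19, 178.81, 227.73, 273.35, 172.36, 108.68, 0.00 m³/s; ΣQ_DR = 1265 m³/s.
V = ΣQ_DR · Δt = 1265 × 5400 s = 6.830 × 10^6 m³.
Over A = 179 km², depth = V / A = 38.2 mm.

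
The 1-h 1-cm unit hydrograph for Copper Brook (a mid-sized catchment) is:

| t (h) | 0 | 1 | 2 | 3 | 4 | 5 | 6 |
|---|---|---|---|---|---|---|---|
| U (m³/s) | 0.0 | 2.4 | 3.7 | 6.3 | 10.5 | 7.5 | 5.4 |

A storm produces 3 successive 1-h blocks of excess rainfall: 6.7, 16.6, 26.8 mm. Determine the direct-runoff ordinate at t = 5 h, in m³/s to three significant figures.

By discrete convolution, Q_j = Σ (P_i / 10 mm) · U_{j−i}.
At t = 5 h (j=5): Q = (6.7/10)·7.5 + (16.6/10)·10.5 + (26.8/10)·6.3 = 39.3 m³/s.

Q ≈ 39.3 m³/s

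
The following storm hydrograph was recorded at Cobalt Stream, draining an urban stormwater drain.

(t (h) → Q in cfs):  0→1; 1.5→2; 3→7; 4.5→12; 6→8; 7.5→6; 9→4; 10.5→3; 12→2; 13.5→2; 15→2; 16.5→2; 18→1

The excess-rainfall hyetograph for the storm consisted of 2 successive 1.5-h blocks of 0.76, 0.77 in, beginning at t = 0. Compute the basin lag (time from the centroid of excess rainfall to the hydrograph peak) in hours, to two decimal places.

Centroid of excess rainfall: t_c = Σ P_i·t̄_i / ΣP_i = 1.5049 h (block centres at 0.75, 2.25 h).
Hydrograph peak occurs at t = 4.5 h, so basin lag t_L = 4.5 − 1.5049 = 3.00 h.

t_L ≈ 3.00 h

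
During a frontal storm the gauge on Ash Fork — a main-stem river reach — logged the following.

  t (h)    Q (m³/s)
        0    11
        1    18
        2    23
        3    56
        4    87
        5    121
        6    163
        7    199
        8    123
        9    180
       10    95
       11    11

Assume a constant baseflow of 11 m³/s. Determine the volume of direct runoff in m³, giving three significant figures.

V ≈ 3.44 × 10^6 m³

Direct-runoff ordinates (Q − Q_b): 0.0, 7.0, 12.0, 45.0, 76.0, 110.0, 152.0, 188.0, 112.0, 169.0, 84.0, 0.0 m³/s.
ΣQ_DR = 955.0 m³/s.
With Δt = 1 h = 3600 s, V = ΣQ_DR · Δt = 955.0 × 3600 = 3.44 × 10^6 m³.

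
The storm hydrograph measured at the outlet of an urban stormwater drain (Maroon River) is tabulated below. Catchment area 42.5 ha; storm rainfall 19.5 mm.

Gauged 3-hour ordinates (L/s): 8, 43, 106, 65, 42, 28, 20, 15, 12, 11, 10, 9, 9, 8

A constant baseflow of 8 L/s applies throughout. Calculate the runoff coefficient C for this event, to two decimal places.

C ≈ 0.36

ΣQ_DR = 274.0 L/s; V = ΣQ_DR·Δt = 2.959 × 10^6 L.
Runoff depth d = V / A = 6.963 mm.
C = d / P = 6.963 / 19.5 = 0.36.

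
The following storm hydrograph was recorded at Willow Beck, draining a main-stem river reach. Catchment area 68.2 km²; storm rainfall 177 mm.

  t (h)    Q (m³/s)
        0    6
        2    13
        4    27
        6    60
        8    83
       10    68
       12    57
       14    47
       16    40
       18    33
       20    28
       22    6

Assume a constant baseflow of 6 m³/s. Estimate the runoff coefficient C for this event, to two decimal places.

ΣQ_DR = 396.0 m³/s; V = ΣQ_DR·Δt = 2.851 × 10^6 m³.
Runoff depth d = V / A = 41.81 mm.
C = d / P = 41.81 / 177 = 0.24.

C ≈ 0.24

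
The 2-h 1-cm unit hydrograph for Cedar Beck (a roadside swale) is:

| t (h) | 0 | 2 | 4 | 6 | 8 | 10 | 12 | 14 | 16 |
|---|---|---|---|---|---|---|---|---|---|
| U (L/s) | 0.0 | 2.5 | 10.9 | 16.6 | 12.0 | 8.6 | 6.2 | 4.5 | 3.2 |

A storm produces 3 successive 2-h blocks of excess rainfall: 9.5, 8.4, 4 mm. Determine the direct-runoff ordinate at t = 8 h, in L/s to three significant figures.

Q ≈ 29.7 L/s

By discrete convolution, Q_j = Σ (P_i / 10 mm) · U_{j−i}.
At t = 8 h (j=4): Q = (9.5/10)·12.0 + (8.4/10)·16.6 + (4/10)·10.9 = 29.7 L/s.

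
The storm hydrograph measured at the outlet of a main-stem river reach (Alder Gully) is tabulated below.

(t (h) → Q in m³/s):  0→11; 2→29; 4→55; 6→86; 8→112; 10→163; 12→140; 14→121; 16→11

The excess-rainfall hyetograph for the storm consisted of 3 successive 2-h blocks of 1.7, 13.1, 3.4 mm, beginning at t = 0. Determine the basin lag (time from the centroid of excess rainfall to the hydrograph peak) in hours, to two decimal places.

Centroid of excess rainfall: t_c = Σ P_i·t̄_i / ΣP_i = 3.1868 h (block centres at 1, 3, 5 h).
Hydrograph peak occurs at t = 10 h, so basin lag t_L = 10 − 3.1868 = 6.81 h.

t_L ≈ 6.81 h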